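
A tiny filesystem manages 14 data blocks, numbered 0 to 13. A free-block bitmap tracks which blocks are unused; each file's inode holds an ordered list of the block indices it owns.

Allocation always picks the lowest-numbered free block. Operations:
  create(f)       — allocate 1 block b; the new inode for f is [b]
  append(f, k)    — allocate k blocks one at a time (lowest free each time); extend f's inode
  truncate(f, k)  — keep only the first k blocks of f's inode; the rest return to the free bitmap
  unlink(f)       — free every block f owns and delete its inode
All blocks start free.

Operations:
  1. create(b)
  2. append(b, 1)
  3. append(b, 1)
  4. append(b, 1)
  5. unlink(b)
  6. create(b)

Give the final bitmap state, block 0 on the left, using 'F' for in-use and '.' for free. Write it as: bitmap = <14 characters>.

bitmap = F.............

[1] create(b) — b=0 (map F.............)
[2] append(b, 1) — b=0,1 (map FF............)
[3] append(b, 1) — b=0,1,2 (map FFF...........)
[4] append(b, 1) — b=0,1,2,3 (map FFFF..........)
[5] unlink(b) —  (map ..............)
[6] create(b) — b=0 (map F.............)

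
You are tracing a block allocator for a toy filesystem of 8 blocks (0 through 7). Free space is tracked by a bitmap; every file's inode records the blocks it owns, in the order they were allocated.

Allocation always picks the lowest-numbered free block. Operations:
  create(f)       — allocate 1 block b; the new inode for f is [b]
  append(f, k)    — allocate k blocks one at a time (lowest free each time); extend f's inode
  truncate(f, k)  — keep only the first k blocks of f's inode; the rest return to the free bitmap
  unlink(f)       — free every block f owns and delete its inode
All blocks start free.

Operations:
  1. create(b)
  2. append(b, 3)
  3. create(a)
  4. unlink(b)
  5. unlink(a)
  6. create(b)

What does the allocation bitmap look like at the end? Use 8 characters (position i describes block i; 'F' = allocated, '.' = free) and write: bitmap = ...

bitmap = F.......

create(b): bitmap=F....... | b=[0]
append(b, 3): bitmap=FFFF.... | b=[0, 1, 2, 3]
create(a): bitmap=FFFFF... | a=[4] b=[0, 1, 2, 3]
unlink(b): bitmap=....F... | a=[4]
unlink(a): bitmap=........ | 
create(b): bitmap=F....... | b=[0]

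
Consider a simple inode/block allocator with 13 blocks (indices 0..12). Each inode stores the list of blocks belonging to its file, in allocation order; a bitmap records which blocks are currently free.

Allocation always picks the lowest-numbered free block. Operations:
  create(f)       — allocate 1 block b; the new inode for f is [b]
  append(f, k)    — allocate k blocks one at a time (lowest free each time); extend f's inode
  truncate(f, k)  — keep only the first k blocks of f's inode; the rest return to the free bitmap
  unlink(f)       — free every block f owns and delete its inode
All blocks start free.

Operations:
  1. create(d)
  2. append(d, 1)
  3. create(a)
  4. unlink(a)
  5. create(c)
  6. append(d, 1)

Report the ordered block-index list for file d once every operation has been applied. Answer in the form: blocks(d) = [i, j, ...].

blocks(d) = [0, 1, 3]

after create(d) → d:[0]  free=[F............]
after append(d, 1) → d:[0, 1]  free=[FF...........]
after create(a) → a:[2], d:[0, 1]  free=[FFF..........]
after unlink(a) → d:[0, 1]  free=[FF...........]
after create(c) → c:[2], d:[0, 1]  free=[FFF..........]
after append(d, 1) → c:[2], d:[0, 1, 3]  free=[FFFF.........]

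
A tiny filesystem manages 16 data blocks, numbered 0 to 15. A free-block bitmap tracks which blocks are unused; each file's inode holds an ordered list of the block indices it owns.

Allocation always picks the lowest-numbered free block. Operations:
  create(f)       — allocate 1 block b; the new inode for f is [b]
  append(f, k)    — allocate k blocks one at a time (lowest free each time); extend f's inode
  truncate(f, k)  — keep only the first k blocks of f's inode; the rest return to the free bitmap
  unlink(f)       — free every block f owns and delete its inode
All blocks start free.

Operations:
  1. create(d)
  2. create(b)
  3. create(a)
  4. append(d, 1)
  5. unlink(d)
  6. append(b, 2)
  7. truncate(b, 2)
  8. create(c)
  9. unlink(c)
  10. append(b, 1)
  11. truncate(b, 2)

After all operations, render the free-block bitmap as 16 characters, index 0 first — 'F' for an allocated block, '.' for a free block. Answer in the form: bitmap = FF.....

create(d): bitmap=F............... | d=[0]
create(b): bitmap=FF.............. | b=[1] d=[0]
create(a): bitmap=FFF............. | a=[2] b=[1] d=[0]
append(d, 1): bitmap=FFFF............ | a=[2] b=[1] d=[0, 3]
unlink(d): bitmap=.FF............. | a=[2] b=[1]
append(b, 2): bitmap=FFFF............ | a=[2] b=[1, 0, 3]
truncate(b, 2): bitmap=FFF............. | a=[2] b=[1, 0]
create(c): bitmap=FFFF............ | a=[2] b=[1, 0] c=[3]
unlink(c): bitmap=FFF............. | a=[2] b=[1, 0]
append(b, 1): bitmap=FFFF............ | a=[2] b=[1, 0, 3]
truncate(b, 2): bitmap=FFF............. | a=[2] b=[1, 0]

bitmap = FFF.............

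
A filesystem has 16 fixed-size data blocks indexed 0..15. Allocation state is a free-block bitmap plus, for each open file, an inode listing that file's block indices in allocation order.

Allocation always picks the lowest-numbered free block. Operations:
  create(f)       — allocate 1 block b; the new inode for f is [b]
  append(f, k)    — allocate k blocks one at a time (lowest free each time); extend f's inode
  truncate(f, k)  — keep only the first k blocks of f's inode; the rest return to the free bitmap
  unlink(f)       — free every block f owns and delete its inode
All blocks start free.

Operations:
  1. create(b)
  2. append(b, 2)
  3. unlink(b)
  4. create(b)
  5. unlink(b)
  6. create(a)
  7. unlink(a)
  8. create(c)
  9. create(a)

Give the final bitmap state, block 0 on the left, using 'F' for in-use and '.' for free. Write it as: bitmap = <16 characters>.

create(b): bitmap=F............... | b=[0]
append(b, 2): bitmap=FFF............. | b=[0, 1, 2]
unlink(b): bitmap=................ | 
create(b): bitmap=F............... | b=[0]
unlink(b): bitmap=................ | 
create(a): bitmap=F............... | a=[0]
unlink(a): bitmap=................ | 
create(c): bitmap=F............... | c=[0]
create(a): bitmap=FF.............. | a=[1] c=[0]

bitmap = FF..............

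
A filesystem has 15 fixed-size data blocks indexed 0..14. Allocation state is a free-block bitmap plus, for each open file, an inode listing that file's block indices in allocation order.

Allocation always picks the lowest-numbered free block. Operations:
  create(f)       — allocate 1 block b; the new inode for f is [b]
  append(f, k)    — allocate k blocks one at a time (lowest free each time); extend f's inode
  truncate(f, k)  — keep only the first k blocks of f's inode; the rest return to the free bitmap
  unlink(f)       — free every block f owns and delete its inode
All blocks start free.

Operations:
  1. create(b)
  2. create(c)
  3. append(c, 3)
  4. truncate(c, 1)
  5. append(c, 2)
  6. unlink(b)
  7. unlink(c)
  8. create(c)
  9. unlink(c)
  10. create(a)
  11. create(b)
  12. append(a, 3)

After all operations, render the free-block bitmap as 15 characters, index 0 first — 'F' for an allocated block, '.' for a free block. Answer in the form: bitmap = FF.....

bitmap = FFFFF..........

create(b): bitmap=F.............. | b=[0]
create(c): bitmap=FF............. | b=[0] c=[1]
append(c, 3): bitmap=FFFFF.......... | b=[0] c=[1, 2, 3, 4]
truncate(c, 1): bitmap=FF............. | b=[0] c=[1]
append(c, 2): bitmap=FFFF........... | b=[0] c=[1, 2, 3]
unlink(b): bitmap=.FFF........... | c=[1, 2, 3]
unlink(c): bitmap=............... | 
create(c): bitmap=F.............. | c=[0]
unlink(c): bitmap=............... | 
create(a): bitmap=F.............. | a=[0]
create(b): bitmap=FF............. | a=[0] b=[1]
append(a, 3): bitmap=FFFFF.......... | a=[0, 2, 3, 4] b=[1]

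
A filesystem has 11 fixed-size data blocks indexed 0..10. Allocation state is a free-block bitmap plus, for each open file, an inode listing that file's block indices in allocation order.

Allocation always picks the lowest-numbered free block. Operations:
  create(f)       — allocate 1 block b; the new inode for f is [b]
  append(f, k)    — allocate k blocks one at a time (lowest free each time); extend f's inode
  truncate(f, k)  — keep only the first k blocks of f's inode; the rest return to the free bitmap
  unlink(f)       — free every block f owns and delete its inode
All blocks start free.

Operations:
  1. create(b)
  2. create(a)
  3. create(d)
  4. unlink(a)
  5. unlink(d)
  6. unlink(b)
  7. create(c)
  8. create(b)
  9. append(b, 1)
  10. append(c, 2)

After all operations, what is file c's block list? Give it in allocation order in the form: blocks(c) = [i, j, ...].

blocks(c) = [0, 3, 4]

[1] create(b) — b=0 (map F..........)
[2] create(a) — a=1 b=0 (map FF.........)
[3] create(d) — a=1 b=0 d=2 (map FFF........)
[4] unlink(a) — b=0 d=2 (map F.F........)
[5] unlink(d) — b=0 (map F..........)
[6] unlink(b) —  (map ...........)
[7] create(c) — c=0 (map F..........)
[8] create(b) — b=1 c=0 (map FF.........)
[9] append(b, 1) — b=1,2 c=0 (map FFF........)
[10] append(c, 2) — b=1,2 c=0,3,4 (map FFFFF......)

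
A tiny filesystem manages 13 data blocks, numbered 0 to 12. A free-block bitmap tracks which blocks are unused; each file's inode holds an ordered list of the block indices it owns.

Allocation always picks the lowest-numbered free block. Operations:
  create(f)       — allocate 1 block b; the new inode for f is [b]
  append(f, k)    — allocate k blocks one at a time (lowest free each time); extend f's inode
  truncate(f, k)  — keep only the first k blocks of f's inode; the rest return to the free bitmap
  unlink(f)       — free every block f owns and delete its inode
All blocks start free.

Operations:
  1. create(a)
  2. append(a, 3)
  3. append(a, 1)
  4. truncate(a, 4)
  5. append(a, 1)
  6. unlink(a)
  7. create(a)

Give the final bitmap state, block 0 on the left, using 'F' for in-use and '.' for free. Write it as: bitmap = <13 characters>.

bitmap = F............

after create(a) → a:[0]  free=[F............]
after append(a, 3) → a:[0, 1, 2, 3]  free=[FFFF.........]
after append(a, 1) → a:[0, 1, 2, 3, 4]  free=[FFFFF........]
after truncate(a, 4) → a:[0, 1, 2, 3]  free=[FFFF.........]
after append(a, 1) → a:[0, 1, 2, 3, 4]  free=[FFFFF........]
after unlink(a) →   free=[.............]
after create(a) → a:[0]  free=[F............]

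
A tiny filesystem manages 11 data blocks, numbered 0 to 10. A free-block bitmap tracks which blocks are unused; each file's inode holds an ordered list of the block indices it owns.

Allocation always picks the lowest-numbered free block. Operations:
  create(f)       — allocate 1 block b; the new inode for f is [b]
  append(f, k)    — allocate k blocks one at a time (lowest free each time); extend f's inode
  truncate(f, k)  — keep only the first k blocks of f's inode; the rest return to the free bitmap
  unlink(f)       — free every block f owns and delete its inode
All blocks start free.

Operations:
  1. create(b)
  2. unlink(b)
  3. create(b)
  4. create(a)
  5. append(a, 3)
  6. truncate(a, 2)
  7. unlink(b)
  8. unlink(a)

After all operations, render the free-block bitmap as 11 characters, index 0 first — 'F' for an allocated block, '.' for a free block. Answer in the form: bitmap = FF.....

[1] create(b) — b=0 (map F..........)
[2] unlink(b) —  (map ...........)
[3] create(b) — b=0 (map F..........)
[4] create(a) — a=1 b=0 (map FF.........)
[5] append(a, 3) — a=1,2,3,4 b=0 (map FFFFF......)
[6] truncate(a, 2) — a=1,2 b=0 (map FFF........)
[7] unlink(b) — a=1,2 (map .FF........)
[8] unlink(a) —  (map ...........)

bitmap = ...........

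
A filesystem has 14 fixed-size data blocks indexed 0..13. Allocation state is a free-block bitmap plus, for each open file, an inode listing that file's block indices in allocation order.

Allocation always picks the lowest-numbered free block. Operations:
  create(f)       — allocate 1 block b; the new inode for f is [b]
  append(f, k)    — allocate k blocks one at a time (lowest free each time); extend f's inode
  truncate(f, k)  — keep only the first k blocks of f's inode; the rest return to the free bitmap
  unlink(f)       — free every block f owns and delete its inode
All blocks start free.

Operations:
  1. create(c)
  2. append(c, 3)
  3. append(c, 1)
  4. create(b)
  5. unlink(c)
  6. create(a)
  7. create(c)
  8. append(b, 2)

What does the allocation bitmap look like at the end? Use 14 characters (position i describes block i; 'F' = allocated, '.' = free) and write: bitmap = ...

bitmap = FFFF.F........

[1] create(c) — c=0 (map F.............)
[2] append(c, 3) — c=0,1,2,3 (map FFFF..........)
[3] append(c, 1) — c=0,1,2,3,4 (map FFFFF.........)
[4] create(b) — b=5 c=0,1,2,3,4 (map FFFFFF........)
[5] unlink(c) — b=5 (map .....F........)
[6] create(a) — a=0 b=5 (map F....F........)
[7] create(c) — a=0 b=5 c=1 (map FF...F........)
[8] append(b, 2) — a=0 b=5,2,3 c=1 (map FFFF.F........)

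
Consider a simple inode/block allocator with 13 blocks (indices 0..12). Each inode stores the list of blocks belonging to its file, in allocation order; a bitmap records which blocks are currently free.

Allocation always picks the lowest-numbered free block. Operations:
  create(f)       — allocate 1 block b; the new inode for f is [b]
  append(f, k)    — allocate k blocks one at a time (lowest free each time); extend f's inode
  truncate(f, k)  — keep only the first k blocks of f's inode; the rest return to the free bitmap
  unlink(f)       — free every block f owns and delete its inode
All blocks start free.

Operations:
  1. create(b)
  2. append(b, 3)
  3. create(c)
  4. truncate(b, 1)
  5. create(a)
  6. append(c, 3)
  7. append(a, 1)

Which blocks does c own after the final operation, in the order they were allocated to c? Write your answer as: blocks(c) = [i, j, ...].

create(b): bitmap=F............ | b=[0]
append(b, 3): bitmap=FFFF......... | b=[0, 1, 2, 3]
create(c): bitmap=FFFFF........ | b=[0, 1, 2, 3] c=[4]
truncate(b, 1): bitmap=F...F........ | b=[0] c=[4]
create(a): bitmap=FF..F........ | a=[1] b=[0] c=[4]
append(c, 3): bitmap=FFFFFF....... | a=[1] b=[0] c=[4, 2, 3, 5]
append(a, 1): bitmap=FFFFFFF...... | a=[1, 6] b=[0] c=[4, 2, 3, 5]

blocks(c) = [4, 2, 3, 5]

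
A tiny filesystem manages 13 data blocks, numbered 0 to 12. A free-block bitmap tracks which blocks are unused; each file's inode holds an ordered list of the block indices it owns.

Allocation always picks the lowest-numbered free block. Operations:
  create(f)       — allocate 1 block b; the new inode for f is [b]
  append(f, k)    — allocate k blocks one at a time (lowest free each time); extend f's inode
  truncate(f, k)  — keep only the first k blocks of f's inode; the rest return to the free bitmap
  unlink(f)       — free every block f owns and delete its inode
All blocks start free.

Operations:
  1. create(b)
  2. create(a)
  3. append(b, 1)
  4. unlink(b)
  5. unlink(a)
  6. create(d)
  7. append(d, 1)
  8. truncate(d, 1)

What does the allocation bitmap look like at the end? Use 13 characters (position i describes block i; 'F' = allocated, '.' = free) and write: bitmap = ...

bitmap = F............

after create(b) → b:[0]  free=[F............]
after create(a) → a:[1], b:[0]  free=[FF...........]
after append(b, 1) → a:[1], b:[0, 2]  free=[FFF..........]
after unlink(b) → a:[1]  free=[.F...........]
after unlink(a) →   free=[.............]
after create(d) → d:[0]  free=[F............]
after append(d, 1) → d:[0, 1]  free=[FF...........]
after truncate(d, 1) → d:[0]  free=[F............]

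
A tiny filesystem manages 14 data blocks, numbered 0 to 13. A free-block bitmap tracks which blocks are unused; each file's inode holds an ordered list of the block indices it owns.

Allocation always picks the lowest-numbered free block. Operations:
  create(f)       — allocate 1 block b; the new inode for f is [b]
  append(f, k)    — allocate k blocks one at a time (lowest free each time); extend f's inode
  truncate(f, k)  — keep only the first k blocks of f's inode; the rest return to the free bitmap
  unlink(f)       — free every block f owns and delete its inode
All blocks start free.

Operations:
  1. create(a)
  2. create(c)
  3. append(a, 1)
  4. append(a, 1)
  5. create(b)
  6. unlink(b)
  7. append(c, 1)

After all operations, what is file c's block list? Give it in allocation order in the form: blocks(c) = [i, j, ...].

blocks(c) = [1, 4]

  1. create(a)  ⇒  F.............  {a→[0]}
  2. create(c)  ⇒  FF............  {a→[0]; c→[1]}
  3. append(a, 1)  ⇒  FFF...........  {a→[0, 2]; c→[1]}
  4. append(a, 1)  ⇒  FFFF..........  {a→[0, 2, 3]; c→[1]}
  5. create(b)  ⇒  FFFFF.........  {a→[0, 2, 3]; b→[4]; c→[1]}
  6. unlink(b)  ⇒  FFFF..........  {a→[0, 2, 3]; c→[1]}
  7. append(c, 1)  ⇒  FFFFF.........  {a→[0, 2, 3]; c→[1, 4]}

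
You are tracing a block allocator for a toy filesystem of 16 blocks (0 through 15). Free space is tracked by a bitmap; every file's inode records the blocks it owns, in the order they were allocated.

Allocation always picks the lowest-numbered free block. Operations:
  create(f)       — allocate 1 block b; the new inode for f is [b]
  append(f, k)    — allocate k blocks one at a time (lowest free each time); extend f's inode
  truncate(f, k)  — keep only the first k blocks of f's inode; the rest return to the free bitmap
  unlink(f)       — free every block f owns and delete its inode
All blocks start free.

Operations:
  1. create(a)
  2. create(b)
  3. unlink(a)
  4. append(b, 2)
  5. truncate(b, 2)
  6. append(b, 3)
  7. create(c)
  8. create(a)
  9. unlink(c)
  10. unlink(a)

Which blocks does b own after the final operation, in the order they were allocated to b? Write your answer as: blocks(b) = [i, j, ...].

create(a): bitmap=F............... | a=[0]
create(b): bitmap=FF.............. | a=[0] b=[1]
unlink(a): bitmap=.F.............. | b=[1]
append(b, 2): bitmap=FFF............. | b=[1, 0, 2]
truncate(b, 2): bitmap=FF.............. | b=[1, 0]
append(b, 3): bitmap=FFFFF........... | b=[1, 0, 2, 3, 4]
create(c): bitmap=FFFFFF.......... | b=[1, 0, 2, 3, 4] c=[5]
create(a): bitmap=FFFFFFF......... | a=[6] b=[1, 0, 2, 3, 4] c=[5]
unlink(c): bitmap=FFFFF.F......... | a=[6] b=[1, 0, 2, 3, 4]
unlink(a): bitmap=FFFFF........... | b=[1, 0, 2, 3, 4]

blocks(b) = [1, 0, 2, 3, 4]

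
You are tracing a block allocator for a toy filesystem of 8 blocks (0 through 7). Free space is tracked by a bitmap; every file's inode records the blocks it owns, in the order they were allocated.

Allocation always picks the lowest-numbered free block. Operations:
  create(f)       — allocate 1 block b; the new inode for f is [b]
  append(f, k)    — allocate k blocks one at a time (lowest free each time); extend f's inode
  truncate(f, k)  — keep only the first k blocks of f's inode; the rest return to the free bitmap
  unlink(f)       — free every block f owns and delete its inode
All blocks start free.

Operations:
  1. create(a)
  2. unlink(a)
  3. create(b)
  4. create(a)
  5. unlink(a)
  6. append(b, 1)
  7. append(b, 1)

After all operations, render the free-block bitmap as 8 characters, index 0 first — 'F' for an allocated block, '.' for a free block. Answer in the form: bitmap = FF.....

bitmap = FFF.....

[1] create(a) — a=0 (map F.......)
[2] unlink(a) —  (map ........)
[3] create(b) — b=0 (map F.......)
[4] create(a) — a=1 b=0 (map FF......)
[5] unlink(a) — b=0 (map F.......)
[6] append(b, 1) — b=0,1 (map FF......)
[7] append(b, 1) — b=0,1,2 (map FFF.....)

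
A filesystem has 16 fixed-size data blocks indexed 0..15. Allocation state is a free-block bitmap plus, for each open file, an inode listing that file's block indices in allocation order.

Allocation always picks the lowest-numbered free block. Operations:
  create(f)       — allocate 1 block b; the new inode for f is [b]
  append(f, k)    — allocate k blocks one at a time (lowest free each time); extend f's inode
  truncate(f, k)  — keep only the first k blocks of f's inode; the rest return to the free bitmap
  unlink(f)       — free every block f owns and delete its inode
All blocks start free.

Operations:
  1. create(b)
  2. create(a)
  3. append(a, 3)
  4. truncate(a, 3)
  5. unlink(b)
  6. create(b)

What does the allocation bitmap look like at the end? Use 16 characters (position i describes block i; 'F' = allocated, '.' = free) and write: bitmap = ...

[1] create(b) — b=0 (map F...............)
[2] create(a) — a=1 b=0 (map FF..............)
[3] append(a, 3) — a=1,2,3,4 b=0 (map FFFFF...........)
[4] truncate(a, 3) — a=1,2,3 b=0 (map FFFF............)
[5] unlink(b) — a=1,2,3 (map .FFF............)
[6] create(b) — a=1,2,3 b=0 (map FFFF............)

bitmap = FFFF............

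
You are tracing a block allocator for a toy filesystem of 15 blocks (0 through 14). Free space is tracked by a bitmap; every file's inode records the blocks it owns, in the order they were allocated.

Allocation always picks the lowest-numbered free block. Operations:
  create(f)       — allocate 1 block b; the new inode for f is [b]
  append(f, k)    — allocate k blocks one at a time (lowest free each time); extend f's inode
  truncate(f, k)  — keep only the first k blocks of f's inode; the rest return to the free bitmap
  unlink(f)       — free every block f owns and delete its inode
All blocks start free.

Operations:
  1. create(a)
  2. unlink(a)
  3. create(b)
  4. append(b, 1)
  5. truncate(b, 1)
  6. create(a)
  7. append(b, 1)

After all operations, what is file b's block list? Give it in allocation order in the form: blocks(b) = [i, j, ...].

create(a): bitmap=F.............. | a=[0]
unlink(a): bitmap=............... | 
create(b): bitmap=F.............. | b=[0]
append(b, 1): bitmap=FF............. | b=[0, 1]
truncate(b, 1): bitmap=F.............. | b=[0]
create(a): bitmap=FF............. | a=[1] b=[0]
append(b, 1): bitmap=FFF............ | a=[1] b=[0, 2]

blocks(b) = [0, 2]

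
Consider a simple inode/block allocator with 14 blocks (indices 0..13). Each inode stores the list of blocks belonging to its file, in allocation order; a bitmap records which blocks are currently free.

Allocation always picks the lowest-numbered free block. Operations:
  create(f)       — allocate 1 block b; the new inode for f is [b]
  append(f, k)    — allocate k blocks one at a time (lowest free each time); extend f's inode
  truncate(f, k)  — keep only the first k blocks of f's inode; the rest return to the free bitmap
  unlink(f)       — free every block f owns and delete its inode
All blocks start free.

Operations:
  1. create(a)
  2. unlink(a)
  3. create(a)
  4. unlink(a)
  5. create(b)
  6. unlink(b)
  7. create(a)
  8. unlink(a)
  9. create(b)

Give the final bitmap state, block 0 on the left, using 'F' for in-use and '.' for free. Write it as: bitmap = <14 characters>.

bitmap = F.............

  1. create(a)  ⇒  F.............  {a→[0]}
  2. unlink(a)  ⇒  ..............  {}
  3. create(a)  ⇒  F.............  {a→[0]}
  4. unlink(a)  ⇒  ..............  {}
  5. create(b)  ⇒  F.............  {b→[0]}
  6. unlink(b)  ⇒  ..............  {}
  7. create(a)  ⇒  F.............  {a→[0]}
  8. unlink(a)  ⇒  ..............  {}
  9. create(b)  ⇒  F.............  {b→[0]}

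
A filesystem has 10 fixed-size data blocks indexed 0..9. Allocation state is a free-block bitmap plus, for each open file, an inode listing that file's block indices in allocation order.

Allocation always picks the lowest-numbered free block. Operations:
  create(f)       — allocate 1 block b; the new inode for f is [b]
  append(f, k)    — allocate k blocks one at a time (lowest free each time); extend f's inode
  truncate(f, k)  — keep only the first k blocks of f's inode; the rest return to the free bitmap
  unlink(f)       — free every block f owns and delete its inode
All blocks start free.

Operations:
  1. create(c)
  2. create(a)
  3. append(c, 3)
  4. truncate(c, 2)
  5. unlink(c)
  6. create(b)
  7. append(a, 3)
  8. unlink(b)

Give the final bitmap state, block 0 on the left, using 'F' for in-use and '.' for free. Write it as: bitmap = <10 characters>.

bitmap = .FFFF.....

[1] create(c) — c=0 (map F.........)
[2] create(a) — a=1 c=0 (map FF........)
[3] append(c, 3) — a=1 c=0,2,3,4 (map FFFFF.....)
[4] truncate(c, 2) — a=1 c=0,2 (map FFF.......)
[5] unlink(c) — a=1 (map .F........)
[6] create(b) — a=1 b=0 (map FF........)
[7] append(a, 3) — a=1,2,3,4 b=0 (map FFFFF.....)
[8] unlink(b) — a=1,2,3,4 (map .FFFF.....)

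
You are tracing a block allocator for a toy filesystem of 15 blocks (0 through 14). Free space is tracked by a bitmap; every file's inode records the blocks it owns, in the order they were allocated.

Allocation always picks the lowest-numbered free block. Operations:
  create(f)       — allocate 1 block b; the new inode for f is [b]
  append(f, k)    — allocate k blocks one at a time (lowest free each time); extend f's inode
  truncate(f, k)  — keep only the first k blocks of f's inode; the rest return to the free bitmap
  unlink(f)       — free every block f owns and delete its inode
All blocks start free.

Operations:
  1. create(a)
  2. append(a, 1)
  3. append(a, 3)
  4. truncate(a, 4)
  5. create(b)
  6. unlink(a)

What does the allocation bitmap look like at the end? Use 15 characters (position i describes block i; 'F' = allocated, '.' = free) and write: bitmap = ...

bitmap = ....F..........

[1] create(a) — a=0 (map F..............)
[2] append(a, 1) — a=0,1 (map FF.............)
[3] append(a, 3) — a=0,1,2,3,4 (map FFFFF..........)
[4] truncate(a, 4) — a=0,1,2,3 (map FFFF...........)
[5] create(b) — a=0,1,2,3 b=4 (map FFFFF..........)
[6] unlink(a) — b=4 (map ....F..........)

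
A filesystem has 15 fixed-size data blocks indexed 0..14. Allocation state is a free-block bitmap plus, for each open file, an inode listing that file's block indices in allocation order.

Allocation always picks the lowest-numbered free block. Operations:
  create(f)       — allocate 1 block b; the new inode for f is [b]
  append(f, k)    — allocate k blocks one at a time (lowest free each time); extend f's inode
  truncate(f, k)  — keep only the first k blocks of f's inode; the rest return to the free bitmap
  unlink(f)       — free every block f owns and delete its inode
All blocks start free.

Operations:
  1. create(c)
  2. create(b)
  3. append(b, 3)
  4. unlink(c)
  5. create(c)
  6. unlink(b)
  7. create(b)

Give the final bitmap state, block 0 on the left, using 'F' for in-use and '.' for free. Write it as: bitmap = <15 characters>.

[1] create(c) — c=0 (map F..............)
[2] create(b) — b=1 c=0 (map FF.............)
[3] append(b, 3) — b=1,2,3,4 c=0 (map FFFFF..........)
[4] unlink(c) — b=1,2,3,4 (map .FFFF..........)
[5] create(c) — b=1,2,3,4 c=0 (map FFFFF..........)
[6] unlink(b) — c=0 (map F..............)
[7] create(b) — b=1 c=0 (map FF.............)

bitmap = FF.............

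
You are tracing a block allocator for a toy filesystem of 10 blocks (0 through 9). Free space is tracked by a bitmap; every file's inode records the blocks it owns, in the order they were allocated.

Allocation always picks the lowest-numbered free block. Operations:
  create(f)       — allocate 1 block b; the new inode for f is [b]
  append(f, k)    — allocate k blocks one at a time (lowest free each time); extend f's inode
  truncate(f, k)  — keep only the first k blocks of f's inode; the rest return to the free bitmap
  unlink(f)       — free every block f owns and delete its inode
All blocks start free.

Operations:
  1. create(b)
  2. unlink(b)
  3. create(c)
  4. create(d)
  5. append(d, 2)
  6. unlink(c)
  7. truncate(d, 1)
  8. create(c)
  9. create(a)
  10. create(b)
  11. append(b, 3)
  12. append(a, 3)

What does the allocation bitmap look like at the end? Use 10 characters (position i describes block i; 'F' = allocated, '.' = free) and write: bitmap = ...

[1] create(b) — b=0 (map F.........)
[2] unlink(b) —  (map ..........)
[3] create(c) — c=0 (map F.........)
[4] create(d) — c=0 d=1 (map FF........)
[5] append(d, 2) — c=0 d=1,2,3 (map FFFF......)
[6] unlink(c) — d=1,2,3 (map .FFF......)
[7] truncate(d, 1) — d=1 (map .F........)
[8] create(c) — c=0 d=1 (map FF........)
[9] create(a) — a=2 c=0 d=1 (map FFF.......)
[10] create(b) — a=2 b=3 c=0 d=1 (map FFFF......)
[11] append(b, 3) — a=2 b=3,4,5,6 c=0 d=1 (map FFFFFFF...)
[12] append(a, 3) — a=2,7,8,9 b=3,4,5,6 c=0 d=1 (map FFFFFFFFFF)

bitmap = FFFFFFFFFF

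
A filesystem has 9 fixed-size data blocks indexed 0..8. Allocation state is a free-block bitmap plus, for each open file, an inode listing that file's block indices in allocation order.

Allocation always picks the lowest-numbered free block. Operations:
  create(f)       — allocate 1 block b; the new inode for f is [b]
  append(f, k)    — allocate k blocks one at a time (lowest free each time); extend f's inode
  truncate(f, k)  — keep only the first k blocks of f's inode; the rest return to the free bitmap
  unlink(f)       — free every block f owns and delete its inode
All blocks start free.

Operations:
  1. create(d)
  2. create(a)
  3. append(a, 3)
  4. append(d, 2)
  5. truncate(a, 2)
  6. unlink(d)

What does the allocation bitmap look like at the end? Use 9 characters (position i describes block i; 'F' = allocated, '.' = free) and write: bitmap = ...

[1] create(d) — d=0 (map F........)
[2] create(a) — a=1 d=0 (map FF.......)
[3] append(a, 3) — a=1,2,3,4 d=0 (map FFFFF....)
[4] append(d, 2) — a=1,2,3,4 d=0,5,6 (map FFFFFFF..)
[5] truncate(a, 2) — a=1,2 d=0,5,6 (map FFF..FF..)
[6] unlink(d) — a=1,2 (map .FF......)

bitmap = .FF......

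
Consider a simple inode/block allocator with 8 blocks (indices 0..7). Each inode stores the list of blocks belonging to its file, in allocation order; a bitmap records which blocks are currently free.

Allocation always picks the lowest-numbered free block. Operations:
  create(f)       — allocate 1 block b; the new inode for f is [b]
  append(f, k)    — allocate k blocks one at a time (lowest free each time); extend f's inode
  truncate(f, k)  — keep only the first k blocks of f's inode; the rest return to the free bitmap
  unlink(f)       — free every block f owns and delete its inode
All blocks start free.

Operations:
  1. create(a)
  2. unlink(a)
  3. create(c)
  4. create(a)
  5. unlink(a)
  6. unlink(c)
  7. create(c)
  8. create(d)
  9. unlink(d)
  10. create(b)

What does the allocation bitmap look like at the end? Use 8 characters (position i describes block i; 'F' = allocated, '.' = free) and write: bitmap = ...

create(a): bitmap=F....... | a=[0]
unlink(a): bitmap=........ | 
create(c): bitmap=F....... | c=[0]
create(a): bitmap=FF...... | a=[1] c=[0]
unlink(a): bitmap=F....... | c=[0]
unlink(c): bitmap=........ | 
create(c): bitmap=F....... | c=[0]
create(d): bitmap=FF...... | c=[0] d=[1]
unlink(d): bitmap=F....... | c=[0]
create(b): bitmap=FF...... | b=[1] c=[0]

bitmap = FF......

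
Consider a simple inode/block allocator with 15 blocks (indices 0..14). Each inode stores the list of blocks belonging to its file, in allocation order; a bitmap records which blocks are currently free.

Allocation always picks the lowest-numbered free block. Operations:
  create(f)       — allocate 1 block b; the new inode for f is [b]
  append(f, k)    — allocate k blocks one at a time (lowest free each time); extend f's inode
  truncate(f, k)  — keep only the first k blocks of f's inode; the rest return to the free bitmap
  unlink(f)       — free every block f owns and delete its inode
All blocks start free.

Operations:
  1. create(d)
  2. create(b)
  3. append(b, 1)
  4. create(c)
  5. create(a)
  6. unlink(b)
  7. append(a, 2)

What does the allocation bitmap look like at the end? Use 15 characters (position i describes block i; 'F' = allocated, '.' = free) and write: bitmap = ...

bitmap = FFFFF..........

[1] create(d) — d=0 (map F..............)
[2] create(b) — b=1 d=0 (map FF.............)
[3] append(b, 1) — b=1,2 d=0 (map FFF............)
[4] create(c) — b=1,2 c=3 d=0 (map FFFF...........)
[5] create(a) — a=4 b=1,2 c=3 d=0 (map FFFFF..........)
[6] unlink(b) — a=4 c=3 d=0 (map F..FF..........)
[7] append(a, 2) — a=4,1,2 c=3 d=0 (map FFFFF..........)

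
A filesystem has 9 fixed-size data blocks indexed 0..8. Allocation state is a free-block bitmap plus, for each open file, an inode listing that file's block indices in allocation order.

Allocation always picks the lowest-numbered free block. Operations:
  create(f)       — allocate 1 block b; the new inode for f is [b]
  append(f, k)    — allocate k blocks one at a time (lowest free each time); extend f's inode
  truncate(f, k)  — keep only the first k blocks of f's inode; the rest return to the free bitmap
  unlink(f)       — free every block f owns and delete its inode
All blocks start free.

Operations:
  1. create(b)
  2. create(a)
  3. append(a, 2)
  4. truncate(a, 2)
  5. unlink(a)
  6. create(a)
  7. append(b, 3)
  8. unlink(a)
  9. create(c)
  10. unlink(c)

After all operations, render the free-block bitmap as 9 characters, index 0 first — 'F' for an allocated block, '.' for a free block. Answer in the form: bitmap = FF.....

bitmap = F.FFF....

create(b): bitmap=F........ | b=[0]
create(a): bitmap=FF....... | a=[1] b=[0]
append(a, 2): bitmap=FFFF..... | a=[1, 2, 3] b=[0]
truncate(a, 2): bitmap=FFF...... | a=[1, 2] b=[0]
unlink(a): bitmap=F........ | b=[0]
create(a): bitmap=FF....... | a=[1] b=[0]
append(b, 3): bitmap=FFFFF.... | a=[1] b=[0, 2, 3, 4]
unlink(a): bitmap=F.FFF.... | b=[0, 2, 3, 4]
create(c): bitmap=FFFFF.... | b=[0, 2, 3, 4] c=[1]
unlink(c): bitmap=F.FFF.... | b=[0, 2, 3, 4]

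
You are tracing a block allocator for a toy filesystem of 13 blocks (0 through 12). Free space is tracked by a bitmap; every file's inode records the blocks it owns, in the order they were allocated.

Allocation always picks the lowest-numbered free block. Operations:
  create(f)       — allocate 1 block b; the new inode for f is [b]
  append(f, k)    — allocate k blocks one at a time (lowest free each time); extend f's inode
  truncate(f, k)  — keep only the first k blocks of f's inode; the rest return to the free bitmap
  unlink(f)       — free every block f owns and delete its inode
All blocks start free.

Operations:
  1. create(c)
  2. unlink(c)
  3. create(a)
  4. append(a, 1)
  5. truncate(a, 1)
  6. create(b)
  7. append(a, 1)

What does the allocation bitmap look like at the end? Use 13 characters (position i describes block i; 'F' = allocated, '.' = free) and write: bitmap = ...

bitmap = FFF..........

  1. create(c)  ⇒  F............  {c→[0]}
  2. unlink(c)  ⇒  .............  {}
  3. create(a)  ⇒  F............  {a→[0]}
  4. append(a, 1)  ⇒  FF...........  {a→[0, 1]}
  5. truncate(a, 1)  ⇒  F............  {a→[0]}
  6. create(b)  ⇒  FF...........  {a→[0]; b→[1]}
  7. append(a, 1)  ⇒  FFF..........  {a→[0, 2]; b→[1]}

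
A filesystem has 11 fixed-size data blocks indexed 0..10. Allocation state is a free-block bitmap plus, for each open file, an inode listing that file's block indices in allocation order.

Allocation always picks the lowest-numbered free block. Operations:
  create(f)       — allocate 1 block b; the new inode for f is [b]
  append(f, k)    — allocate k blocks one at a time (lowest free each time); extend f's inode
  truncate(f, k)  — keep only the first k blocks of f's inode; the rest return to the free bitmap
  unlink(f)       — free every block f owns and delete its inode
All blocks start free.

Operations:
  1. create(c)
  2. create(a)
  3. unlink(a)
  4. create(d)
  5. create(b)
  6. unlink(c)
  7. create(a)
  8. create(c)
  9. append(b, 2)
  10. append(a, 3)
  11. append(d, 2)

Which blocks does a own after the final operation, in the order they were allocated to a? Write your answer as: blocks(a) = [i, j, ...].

after create(c) → c:[0]  free=[F..........]
after create(a) → a:[1], c:[0]  free=[FF.........]
after unlink(a) → c:[0]  free=[F..........]
after create(d) → c:[0], d:[1]  free=[FF.........]
after create(b) → b:[2], c:[0], d:[1]  free=[FFF........]
after unlink(c) → b:[2], d:[1]  free=[.FF........]
after create(a) → a:[0], b:[2], d:[1]  free=[FFF........]
after create(c) → a:[0], b:[2], c:[3], d:[1]  free=[FFFF.......]
after append(b, 2) → a:[0], b:[2, 4, 5], c:[3], d:[1]  free=[FFFFFF.....]
after append(a, 3) → a:[0, 6, 7, 8], b:[2, 4, 5], c:[3], d:[1]  free=[FFFFFFFFF..]
after append(d, 2) → a:[0, 6, 7, 8], b:[2, 4, 5], c:[3], d:[1, 9, 10]  free=[FFFFFFFFFFF]

blocks(a) = [0, 6, 7, 8]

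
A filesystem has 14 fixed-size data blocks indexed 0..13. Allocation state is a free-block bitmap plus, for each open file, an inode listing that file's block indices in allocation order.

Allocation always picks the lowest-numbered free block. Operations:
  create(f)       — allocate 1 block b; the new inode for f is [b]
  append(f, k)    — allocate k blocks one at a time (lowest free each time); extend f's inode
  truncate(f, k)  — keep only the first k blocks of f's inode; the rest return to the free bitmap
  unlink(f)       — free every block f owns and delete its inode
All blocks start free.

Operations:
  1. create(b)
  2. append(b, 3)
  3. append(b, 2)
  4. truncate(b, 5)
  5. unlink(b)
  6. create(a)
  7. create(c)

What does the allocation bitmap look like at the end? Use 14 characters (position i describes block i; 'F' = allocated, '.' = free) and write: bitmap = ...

[1] create(b) — b=0 (map F.............)
[2] append(b, 3) — b=0,1,2,3 (map FFFF..........)
[3] append(b, 2) — b=0,1,2,3,4,5 (map FFFFFF........)
[4] truncate(b, 5) — b=0,1,2,3,4 (map FFFFF.........)
[5] unlink(b) —  (map ..............)
[6] create(a) — a=0 (map F.............)
[7] create(c) — a=0 c=1 (map FF............)

bitmap = FF............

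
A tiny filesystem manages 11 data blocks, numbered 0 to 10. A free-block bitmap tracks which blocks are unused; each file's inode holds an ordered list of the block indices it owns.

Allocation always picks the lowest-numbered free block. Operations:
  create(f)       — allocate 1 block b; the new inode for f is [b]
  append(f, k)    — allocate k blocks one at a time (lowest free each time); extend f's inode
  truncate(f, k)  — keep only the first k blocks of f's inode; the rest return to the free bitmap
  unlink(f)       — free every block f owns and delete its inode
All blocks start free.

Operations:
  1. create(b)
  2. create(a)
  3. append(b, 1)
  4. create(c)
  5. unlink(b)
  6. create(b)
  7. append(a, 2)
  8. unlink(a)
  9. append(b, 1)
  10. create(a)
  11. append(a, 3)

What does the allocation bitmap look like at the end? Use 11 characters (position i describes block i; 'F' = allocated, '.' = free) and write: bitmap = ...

bitmap = FFFFFFF....

  1. create(b)  ⇒  F..........  {b→[0]}
  2. create(a)  ⇒  FF.........  {a→[1]; b→[0]}
  3. append(b, 1)  ⇒  FFF........  {a→[1]; b→[0, 2]}
  4. create(c)  ⇒  FFFF.......  {a→[1]; b→[0, 2]; c→[3]}
  5. unlink(b)  ⇒  .F.F.......  {a→[1]; c→[3]}
  6. create(b)  ⇒  FF.F.......  {a→[1]; b→[0]; c→[3]}
  7. append(a, 2)  ⇒  FFFFF......  {a→[1, 2, 4]; b→[0]; c→[3]}
  8. unlink(a)  ⇒  F..F.......  {b→[0]; c→[3]}
  9. append(b, 1)  ⇒  FF.F.......  {b→[0, 1]; c→[3]}
  10. create(a)  ⇒  FFFF.......  {a→[2]; b→[0, 1]; c→[3]}
  11. append(a, 3)  ⇒  FFFFFFF....  {a→[2, 4, 5, 6]; b→[0, 1]; c→[3]}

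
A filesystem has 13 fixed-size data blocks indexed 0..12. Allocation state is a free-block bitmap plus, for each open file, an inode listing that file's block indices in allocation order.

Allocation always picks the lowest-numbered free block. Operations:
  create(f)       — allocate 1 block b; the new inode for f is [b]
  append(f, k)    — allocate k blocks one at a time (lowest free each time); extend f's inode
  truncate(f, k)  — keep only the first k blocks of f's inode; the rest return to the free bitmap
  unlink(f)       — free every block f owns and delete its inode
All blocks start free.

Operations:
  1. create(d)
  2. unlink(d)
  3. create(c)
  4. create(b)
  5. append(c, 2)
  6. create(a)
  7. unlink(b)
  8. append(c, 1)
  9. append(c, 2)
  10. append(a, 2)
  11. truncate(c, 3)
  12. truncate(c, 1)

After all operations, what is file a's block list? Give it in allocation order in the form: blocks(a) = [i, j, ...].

blocks(a) = [4, 7, 8]

create(d): bitmap=F............ | d=[0]
unlink(d): bitmap=............. | 
create(c): bitmap=F............ | c=[0]
create(b): bitmap=FF........... | b=[1] c=[0]
append(c, 2): bitmap=FFFF......... | b=[1] c=[0, 2, 3]
create(a): bitmap=FFFFF........ | a=[4] b=[1] c=[0, 2, 3]
unlink(b): bitmap=F.FFF........ | a=[4] c=[0, 2, 3]
append(c, 1): bitmap=FFFFF........ | a=[4] c=[0, 2, 3, 1]
append(c, 2): bitmap=FFFFFFF...... | a=[4] c=[0, 2, 3, 1, 5, 6]
append(a, 2): bitmap=FFFFFFFFF.... | a=[4, 7, 8] c=[0, 2, 3, 1, 5, 6]
truncate(c, 3): bitmap=F.FFF..FF.... | a=[4, 7, 8] c=[0, 2, 3]
truncate(c, 1): bitmap=F...F..FF.... | a=[4, 7, 8] c=[0]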